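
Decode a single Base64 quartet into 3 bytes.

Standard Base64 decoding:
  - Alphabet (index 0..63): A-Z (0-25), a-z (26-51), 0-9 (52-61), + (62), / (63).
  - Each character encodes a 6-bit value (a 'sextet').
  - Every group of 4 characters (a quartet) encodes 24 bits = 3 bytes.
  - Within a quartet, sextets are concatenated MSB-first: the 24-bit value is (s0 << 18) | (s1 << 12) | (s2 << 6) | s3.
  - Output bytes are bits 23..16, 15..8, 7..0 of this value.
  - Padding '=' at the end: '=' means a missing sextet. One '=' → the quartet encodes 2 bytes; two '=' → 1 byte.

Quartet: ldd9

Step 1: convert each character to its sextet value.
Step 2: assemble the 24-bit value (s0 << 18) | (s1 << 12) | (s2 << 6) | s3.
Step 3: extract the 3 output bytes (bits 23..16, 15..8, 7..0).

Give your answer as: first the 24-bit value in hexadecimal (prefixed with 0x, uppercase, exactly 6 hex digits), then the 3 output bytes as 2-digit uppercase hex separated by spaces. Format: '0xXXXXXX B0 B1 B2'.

Sextets: l=37, d=29, d=29, 9=61
24-bit: (37<<18) | (29<<12) | (29<<6) | 61
      = 0x940000 | 0x01D000 | 0x000740 | 0x00003D
      = 0x95D77D
Bytes: (v>>16)&0xFF=95, (v>>8)&0xFF=D7, v&0xFF=7D

Answer: 0x95D77D 95 D7 7D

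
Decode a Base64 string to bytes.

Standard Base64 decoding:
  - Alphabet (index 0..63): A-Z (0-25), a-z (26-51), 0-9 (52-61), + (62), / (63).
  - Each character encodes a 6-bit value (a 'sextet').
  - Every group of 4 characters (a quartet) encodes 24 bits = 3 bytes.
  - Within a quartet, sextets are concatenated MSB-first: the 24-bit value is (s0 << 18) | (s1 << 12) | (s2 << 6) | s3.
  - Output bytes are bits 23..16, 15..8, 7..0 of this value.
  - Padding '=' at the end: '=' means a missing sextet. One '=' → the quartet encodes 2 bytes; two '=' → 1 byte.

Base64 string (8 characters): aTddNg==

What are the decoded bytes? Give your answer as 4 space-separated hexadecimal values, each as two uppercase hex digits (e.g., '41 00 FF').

After char 0 ('a'=26): chars_in_quartet=1 acc=0x1A bytes_emitted=0
After char 1 ('T'=19): chars_in_quartet=2 acc=0x693 bytes_emitted=0
After char 2 ('d'=29): chars_in_quartet=3 acc=0x1A4DD bytes_emitted=0
After char 3 ('d'=29): chars_in_quartet=4 acc=0x69375D -> emit 69 37 5D, reset; bytes_emitted=3
After char 4 ('N'=13): chars_in_quartet=1 acc=0xD bytes_emitted=3
After char 5 ('g'=32): chars_in_quartet=2 acc=0x360 bytes_emitted=3
Padding '==': partial quartet acc=0x360 -> emit 36; bytes_emitted=4

Answer: 69 37 5D 36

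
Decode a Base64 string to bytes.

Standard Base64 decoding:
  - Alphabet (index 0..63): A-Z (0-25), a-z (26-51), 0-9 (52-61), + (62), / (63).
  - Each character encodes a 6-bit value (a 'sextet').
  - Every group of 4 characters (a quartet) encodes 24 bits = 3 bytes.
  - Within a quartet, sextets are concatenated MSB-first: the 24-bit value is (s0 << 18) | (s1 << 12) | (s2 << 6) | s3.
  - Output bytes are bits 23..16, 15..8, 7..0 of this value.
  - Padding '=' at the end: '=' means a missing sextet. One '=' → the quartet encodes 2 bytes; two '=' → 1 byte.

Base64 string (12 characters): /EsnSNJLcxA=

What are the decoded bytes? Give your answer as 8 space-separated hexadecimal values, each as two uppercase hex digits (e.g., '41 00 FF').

Answer: FC 4B 27 48 D2 4B 73 10

Derivation:
After char 0 ('/'=63): chars_in_quartet=1 acc=0x3F bytes_emitted=0
After char 1 ('E'=4): chars_in_quartet=2 acc=0xFC4 bytes_emitted=0
After char 2 ('s'=44): chars_in_quartet=3 acc=0x3F12C bytes_emitted=0
After char 3 ('n'=39): chars_in_quartet=4 acc=0xFC4B27 -> emit FC 4B 27, reset; bytes_emitted=3
After char 4 ('S'=18): chars_in_quartet=1 acc=0x12 bytes_emitted=3
After char 5 ('N'=13): chars_in_quartet=2 acc=0x48D bytes_emitted=3
After char 6 ('J'=9): chars_in_quartet=3 acc=0x12349 bytes_emitted=3
After char 7 ('L'=11): chars_in_quartet=4 acc=0x48D24B -> emit 48 D2 4B, reset; bytes_emitted=6
After char 8 ('c'=28): chars_in_quartet=1 acc=0x1C bytes_emitted=6
After char 9 ('x'=49): chars_in_quartet=2 acc=0x731 bytes_emitted=6
After char 10 ('A'=0): chars_in_quartet=3 acc=0x1CC40 bytes_emitted=6
Padding '=': partial quartet acc=0x1CC40 -> emit 73 10; bytes_emitted=8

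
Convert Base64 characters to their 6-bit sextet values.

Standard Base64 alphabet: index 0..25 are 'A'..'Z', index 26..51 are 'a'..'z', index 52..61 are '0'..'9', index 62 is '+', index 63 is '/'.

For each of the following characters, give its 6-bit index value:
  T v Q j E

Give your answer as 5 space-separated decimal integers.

Answer: 19 47 16 35 4

Derivation:
'T': A..Z range, ord('T') − ord('A') = 19
'v': a..z range, 26 + ord('v') − ord('a') = 47
'Q': A..Z range, ord('Q') − ord('A') = 16
'j': a..z range, 26 + ord('j') − ord('a') = 35
'E': A..Z range, ord('E') − ord('A') = 4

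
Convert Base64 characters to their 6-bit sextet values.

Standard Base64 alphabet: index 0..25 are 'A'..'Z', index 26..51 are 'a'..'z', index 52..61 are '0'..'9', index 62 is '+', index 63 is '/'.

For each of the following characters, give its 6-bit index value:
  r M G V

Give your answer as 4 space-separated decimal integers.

Answer: 43 12 6 21

Derivation:
'r': a..z range, 26 + ord('r') − ord('a') = 43
'M': A..Z range, ord('M') − ord('A') = 12
'G': A..Z range, ord('G') − ord('A') = 6
'V': A..Z range, ord('V') − ord('A') = 21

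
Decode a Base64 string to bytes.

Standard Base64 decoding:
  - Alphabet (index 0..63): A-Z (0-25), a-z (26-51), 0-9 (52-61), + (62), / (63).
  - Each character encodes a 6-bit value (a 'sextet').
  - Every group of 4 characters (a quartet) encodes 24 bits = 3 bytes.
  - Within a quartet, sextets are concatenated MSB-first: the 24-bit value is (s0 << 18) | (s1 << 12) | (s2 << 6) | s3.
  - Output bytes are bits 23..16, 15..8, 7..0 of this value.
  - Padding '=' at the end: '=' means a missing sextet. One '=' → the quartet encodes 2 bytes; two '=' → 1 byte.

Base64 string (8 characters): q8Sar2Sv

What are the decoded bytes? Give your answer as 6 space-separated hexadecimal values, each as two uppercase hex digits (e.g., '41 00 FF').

After char 0 ('q'=42): chars_in_quartet=1 acc=0x2A bytes_emitted=0
After char 1 ('8'=60): chars_in_quartet=2 acc=0xABC bytes_emitted=0
After char 2 ('S'=18): chars_in_quartet=3 acc=0x2AF12 bytes_emitted=0
After char 3 ('a'=26): chars_in_quartet=4 acc=0xABC49A -> emit AB C4 9A, reset; bytes_emitted=3
After char 4 ('r'=43): chars_in_quartet=1 acc=0x2B bytes_emitted=3
After char 5 ('2'=54): chars_in_quartet=2 acc=0xAF6 bytes_emitted=3
After char 6 ('S'=18): chars_in_quartet=3 acc=0x2BD92 bytes_emitted=3
After char 7 ('v'=47): chars_in_quartet=4 acc=0xAF64AF -> emit AF 64 AF, reset; bytes_emitted=6

Answer: AB C4 9A AF 64 AF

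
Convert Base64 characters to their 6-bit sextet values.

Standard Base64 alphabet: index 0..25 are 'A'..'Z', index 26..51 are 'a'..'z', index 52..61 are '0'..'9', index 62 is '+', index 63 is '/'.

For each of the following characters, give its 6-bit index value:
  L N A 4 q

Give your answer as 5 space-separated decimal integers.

'L': A..Z range, ord('L') − ord('A') = 11
'N': A..Z range, ord('N') − ord('A') = 13
'A': A..Z range, ord('A') − ord('A') = 0
'4': 0..9 range, 52 + ord('4') − ord('0') = 56
'q': a..z range, 26 + ord('q') − ord('a') = 42

Answer: 11 13 0 56 42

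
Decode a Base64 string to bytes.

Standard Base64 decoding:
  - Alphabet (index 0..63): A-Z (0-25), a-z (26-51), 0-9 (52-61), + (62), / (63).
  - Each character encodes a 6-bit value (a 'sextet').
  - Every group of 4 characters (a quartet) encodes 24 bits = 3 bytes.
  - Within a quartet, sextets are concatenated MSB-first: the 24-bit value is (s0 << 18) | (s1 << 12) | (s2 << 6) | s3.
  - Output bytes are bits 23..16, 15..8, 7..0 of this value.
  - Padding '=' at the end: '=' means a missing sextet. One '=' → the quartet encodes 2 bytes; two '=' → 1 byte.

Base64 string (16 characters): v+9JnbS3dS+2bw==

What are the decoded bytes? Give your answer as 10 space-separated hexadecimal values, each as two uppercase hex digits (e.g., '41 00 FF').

After char 0 ('v'=47): chars_in_quartet=1 acc=0x2F bytes_emitted=0
After char 1 ('+'=62): chars_in_quartet=2 acc=0xBFE bytes_emitted=0
After char 2 ('9'=61): chars_in_quartet=3 acc=0x2FFBD bytes_emitted=0
After char 3 ('J'=9): chars_in_quartet=4 acc=0xBFEF49 -> emit BF EF 49, reset; bytes_emitted=3
After char 4 ('n'=39): chars_in_quartet=1 acc=0x27 bytes_emitted=3
After char 5 ('b'=27): chars_in_quartet=2 acc=0x9DB bytes_emitted=3
After char 6 ('S'=18): chars_in_quartet=3 acc=0x276D2 bytes_emitted=3
After char 7 ('3'=55): chars_in_quartet=4 acc=0x9DB4B7 -> emit 9D B4 B7, reset; bytes_emitted=6
After char 8 ('d'=29): chars_in_quartet=1 acc=0x1D bytes_emitted=6
After char 9 ('S'=18): chars_in_quartet=2 acc=0x752 bytes_emitted=6
After char 10 ('+'=62): chars_in_quartet=3 acc=0x1D4BE bytes_emitted=6
After char 11 ('2'=54): chars_in_quartet=4 acc=0x752FB6 -> emit 75 2F B6, reset; bytes_emitted=9
After char 12 ('b'=27): chars_in_quartet=1 acc=0x1B bytes_emitted=9
After char 13 ('w'=48): chars_in_quartet=2 acc=0x6F0 bytes_emitted=9
Padding '==': partial quartet acc=0x6F0 -> emit 6F; bytes_emitted=10

Answer: BF EF 49 9D B4 B7 75 2F B6 6F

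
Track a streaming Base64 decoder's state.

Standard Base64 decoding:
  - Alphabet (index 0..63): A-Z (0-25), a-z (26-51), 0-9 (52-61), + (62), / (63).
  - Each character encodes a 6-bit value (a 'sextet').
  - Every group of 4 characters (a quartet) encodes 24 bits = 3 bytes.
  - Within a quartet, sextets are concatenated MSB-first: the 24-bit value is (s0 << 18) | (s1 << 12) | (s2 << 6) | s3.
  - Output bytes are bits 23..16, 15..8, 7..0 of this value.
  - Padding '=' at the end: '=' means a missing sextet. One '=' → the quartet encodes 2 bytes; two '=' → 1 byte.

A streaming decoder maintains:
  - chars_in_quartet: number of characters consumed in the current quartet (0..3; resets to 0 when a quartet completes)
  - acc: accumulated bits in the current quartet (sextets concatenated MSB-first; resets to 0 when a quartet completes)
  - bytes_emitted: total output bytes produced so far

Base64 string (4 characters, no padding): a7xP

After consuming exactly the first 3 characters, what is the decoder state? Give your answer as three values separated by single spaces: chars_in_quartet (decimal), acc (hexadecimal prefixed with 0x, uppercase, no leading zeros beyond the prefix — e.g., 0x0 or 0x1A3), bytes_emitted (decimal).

After char 0 ('a'=26): chars_in_quartet=1 acc=0x1A bytes_emitted=0
After char 1 ('7'=59): chars_in_quartet=2 acc=0x6BB bytes_emitted=0
After char 2 ('x'=49): chars_in_quartet=3 acc=0x1AEF1 bytes_emitted=0

Answer: 3 0x1AEF1 0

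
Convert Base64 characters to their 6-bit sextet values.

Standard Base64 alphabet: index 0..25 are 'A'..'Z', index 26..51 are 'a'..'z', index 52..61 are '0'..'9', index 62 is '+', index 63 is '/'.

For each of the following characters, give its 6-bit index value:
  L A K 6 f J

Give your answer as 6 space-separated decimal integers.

'L': A..Z range, ord('L') − ord('A') = 11
'A': A..Z range, ord('A') − ord('A') = 0
'K': A..Z range, ord('K') − ord('A') = 10
'6': 0..9 range, 52 + ord('6') − ord('0') = 58
'f': a..z range, 26 + ord('f') − ord('a') = 31
'J': A..Z range, ord('J') − ord('A') = 9

Answer: 11 0 10 58 31 9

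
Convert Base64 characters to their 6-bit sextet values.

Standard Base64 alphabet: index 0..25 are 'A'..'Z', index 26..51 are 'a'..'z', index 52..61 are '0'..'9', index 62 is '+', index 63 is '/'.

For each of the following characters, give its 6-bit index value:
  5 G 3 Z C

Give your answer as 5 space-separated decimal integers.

Answer: 57 6 55 25 2

Derivation:
'5': 0..9 range, 52 + ord('5') − ord('0') = 57
'G': A..Z range, ord('G') − ord('A') = 6
'3': 0..9 range, 52 + ord('3') − ord('0') = 55
'Z': A..Z range, ord('Z') − ord('A') = 25
'C': A..Z range, ord('C') − ord('A') = 2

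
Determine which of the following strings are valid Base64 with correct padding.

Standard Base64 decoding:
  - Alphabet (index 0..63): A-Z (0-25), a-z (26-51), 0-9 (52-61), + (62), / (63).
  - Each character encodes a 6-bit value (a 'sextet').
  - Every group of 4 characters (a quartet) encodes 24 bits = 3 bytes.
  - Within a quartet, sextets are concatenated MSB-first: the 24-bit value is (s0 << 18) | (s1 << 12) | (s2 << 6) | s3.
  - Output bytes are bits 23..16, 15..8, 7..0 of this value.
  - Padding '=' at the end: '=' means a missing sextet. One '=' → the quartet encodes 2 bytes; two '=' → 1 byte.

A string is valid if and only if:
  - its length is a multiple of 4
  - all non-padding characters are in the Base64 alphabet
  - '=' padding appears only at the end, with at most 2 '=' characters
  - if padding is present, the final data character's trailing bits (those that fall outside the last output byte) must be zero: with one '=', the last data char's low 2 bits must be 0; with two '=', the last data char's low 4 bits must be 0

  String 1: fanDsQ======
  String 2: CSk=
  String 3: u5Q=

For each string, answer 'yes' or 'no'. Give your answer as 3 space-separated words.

Answer: no yes yes

Derivation:
String 1: 'fanDsQ======' → invalid (6 pad chars (max 2))
String 2: 'CSk=' → valid
String 3: 'u5Q=' → valid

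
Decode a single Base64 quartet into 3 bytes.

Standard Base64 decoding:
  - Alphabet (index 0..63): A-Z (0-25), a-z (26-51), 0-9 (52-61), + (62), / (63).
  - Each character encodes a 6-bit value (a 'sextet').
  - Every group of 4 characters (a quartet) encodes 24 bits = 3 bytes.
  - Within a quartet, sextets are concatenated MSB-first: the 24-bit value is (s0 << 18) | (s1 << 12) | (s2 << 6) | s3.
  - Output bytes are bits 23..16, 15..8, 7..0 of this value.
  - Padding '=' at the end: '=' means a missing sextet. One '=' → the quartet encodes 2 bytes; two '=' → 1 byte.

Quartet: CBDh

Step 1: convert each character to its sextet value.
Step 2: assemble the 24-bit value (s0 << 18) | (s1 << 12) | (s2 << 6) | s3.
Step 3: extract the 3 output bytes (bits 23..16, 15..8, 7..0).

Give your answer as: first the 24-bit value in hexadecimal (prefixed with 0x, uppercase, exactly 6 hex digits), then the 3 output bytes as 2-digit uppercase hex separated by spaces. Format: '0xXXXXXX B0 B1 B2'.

Sextets: C=2, B=1, D=3, h=33
24-bit: (2<<18) | (1<<12) | (3<<6) | 33
      = 0x080000 | 0x001000 | 0x0000C0 | 0x000021
      = 0x0810E1
Bytes: (v>>16)&0xFF=08, (v>>8)&0xFF=10, v&0xFF=E1

Answer: 0x0810E1 08 10 E1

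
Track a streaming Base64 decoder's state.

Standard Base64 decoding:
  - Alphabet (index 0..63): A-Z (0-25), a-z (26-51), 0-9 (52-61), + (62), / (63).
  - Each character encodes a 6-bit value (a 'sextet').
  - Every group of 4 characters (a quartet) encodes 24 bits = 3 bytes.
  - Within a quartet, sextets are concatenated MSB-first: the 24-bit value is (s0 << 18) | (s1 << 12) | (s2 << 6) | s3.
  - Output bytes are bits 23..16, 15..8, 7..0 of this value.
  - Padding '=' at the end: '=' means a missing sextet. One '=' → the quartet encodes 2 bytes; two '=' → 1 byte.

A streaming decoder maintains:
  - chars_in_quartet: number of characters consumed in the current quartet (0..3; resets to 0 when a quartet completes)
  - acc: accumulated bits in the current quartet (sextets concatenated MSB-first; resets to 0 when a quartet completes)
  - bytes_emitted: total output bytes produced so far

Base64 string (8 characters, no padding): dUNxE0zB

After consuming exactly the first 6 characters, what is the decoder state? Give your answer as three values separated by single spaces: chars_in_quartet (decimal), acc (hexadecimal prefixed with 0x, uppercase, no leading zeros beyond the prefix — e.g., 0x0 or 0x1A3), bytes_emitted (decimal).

Answer: 2 0x134 3

Derivation:
After char 0 ('d'=29): chars_in_quartet=1 acc=0x1D bytes_emitted=0
After char 1 ('U'=20): chars_in_quartet=2 acc=0x754 bytes_emitted=0
After char 2 ('N'=13): chars_in_quartet=3 acc=0x1D50D bytes_emitted=0
After char 3 ('x'=49): chars_in_quartet=4 acc=0x754371 -> emit 75 43 71, reset; bytes_emitted=3
After char 4 ('E'=4): chars_in_quartet=1 acc=0x4 bytes_emitted=3
After char 5 ('0'=52): chars_in_quartet=2 acc=0x134 bytes_emitted=3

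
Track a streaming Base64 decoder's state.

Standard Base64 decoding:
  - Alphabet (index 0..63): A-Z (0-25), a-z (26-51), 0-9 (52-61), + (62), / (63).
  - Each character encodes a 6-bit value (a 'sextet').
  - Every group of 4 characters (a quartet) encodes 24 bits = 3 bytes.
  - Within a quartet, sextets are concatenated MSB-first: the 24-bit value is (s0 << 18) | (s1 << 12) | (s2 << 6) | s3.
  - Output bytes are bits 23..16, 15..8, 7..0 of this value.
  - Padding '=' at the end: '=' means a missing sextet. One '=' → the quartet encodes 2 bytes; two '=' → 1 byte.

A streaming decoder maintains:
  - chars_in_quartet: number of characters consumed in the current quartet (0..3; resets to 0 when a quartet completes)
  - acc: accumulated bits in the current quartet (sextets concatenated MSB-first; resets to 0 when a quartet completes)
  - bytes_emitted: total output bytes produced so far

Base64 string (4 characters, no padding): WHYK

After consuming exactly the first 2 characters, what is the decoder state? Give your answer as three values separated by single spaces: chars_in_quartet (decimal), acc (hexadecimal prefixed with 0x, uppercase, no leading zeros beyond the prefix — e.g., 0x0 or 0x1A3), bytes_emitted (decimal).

Answer: 2 0x587 0

Derivation:
After char 0 ('W'=22): chars_in_quartet=1 acc=0x16 bytes_emitted=0
After char 1 ('H'=7): chars_in_quartet=2 acc=0x587 bytes_emitted=0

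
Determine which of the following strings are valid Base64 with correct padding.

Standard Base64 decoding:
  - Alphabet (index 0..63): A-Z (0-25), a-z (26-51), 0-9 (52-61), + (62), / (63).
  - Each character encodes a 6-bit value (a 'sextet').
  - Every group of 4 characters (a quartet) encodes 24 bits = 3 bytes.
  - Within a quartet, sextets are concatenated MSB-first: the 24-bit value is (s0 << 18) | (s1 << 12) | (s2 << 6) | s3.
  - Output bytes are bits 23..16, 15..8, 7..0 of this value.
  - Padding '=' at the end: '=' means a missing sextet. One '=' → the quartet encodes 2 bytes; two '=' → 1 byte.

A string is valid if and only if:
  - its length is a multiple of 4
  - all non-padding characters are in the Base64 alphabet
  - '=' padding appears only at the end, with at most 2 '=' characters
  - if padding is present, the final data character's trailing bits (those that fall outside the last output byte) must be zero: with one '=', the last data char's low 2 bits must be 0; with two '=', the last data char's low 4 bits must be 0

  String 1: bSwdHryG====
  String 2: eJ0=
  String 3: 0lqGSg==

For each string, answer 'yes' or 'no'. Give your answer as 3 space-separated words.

String 1: 'bSwdHryG====' → invalid (4 pad chars (max 2))
String 2: 'eJ0=' → valid
String 3: '0lqGSg==' → valid

Answer: no yes yes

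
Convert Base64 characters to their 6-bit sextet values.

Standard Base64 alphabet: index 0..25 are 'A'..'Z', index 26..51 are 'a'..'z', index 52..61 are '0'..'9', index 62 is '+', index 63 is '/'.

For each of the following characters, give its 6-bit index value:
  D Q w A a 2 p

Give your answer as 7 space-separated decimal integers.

Answer: 3 16 48 0 26 54 41

Derivation:
'D': A..Z range, ord('D') − ord('A') = 3
'Q': A..Z range, ord('Q') − ord('A') = 16
'w': a..z range, 26 + ord('w') − ord('a') = 48
'A': A..Z range, ord('A') − ord('A') = 0
'a': a..z range, 26 + ord('a') − ord('a') = 26
'2': 0..9 range, 52 + ord('2') − ord('0') = 54
'p': a..z range, 26 + ord('p') − ord('a') = 41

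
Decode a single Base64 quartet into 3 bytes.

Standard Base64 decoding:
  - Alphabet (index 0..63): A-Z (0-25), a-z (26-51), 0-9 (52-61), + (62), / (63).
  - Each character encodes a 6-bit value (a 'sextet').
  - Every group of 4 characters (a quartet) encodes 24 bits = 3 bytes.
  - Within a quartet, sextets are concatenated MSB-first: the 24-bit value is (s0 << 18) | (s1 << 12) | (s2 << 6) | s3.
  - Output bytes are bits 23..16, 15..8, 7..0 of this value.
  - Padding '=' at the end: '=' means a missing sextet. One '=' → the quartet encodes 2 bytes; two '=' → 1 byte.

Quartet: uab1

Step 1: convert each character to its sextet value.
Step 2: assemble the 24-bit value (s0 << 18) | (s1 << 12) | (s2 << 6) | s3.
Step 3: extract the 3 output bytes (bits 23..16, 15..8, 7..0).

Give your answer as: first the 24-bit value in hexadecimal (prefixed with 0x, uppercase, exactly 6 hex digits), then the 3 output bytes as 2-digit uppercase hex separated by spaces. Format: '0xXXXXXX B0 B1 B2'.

Sextets: u=46, a=26, b=27, 1=53
24-bit: (46<<18) | (26<<12) | (27<<6) | 53
      = 0xB80000 | 0x01A000 | 0x0006C0 | 0x000035
      = 0xB9A6F5
Bytes: (v>>16)&0xFF=B9, (v>>8)&0xFF=A6, v&0xFF=F5

Answer: 0xB9A6F5 B9 A6 F5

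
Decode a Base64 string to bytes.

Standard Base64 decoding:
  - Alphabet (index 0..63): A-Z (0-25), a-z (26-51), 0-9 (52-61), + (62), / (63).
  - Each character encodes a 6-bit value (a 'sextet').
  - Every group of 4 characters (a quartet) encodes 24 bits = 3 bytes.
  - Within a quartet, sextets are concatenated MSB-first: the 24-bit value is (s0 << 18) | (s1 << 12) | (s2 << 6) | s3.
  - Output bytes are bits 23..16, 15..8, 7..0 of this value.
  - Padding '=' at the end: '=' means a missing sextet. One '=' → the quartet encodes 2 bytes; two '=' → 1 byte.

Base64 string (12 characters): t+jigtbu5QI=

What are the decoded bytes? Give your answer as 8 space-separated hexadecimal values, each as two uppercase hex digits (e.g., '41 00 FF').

Answer: B7 E8 E2 82 D6 EE E5 02

Derivation:
After char 0 ('t'=45): chars_in_quartet=1 acc=0x2D bytes_emitted=0
After char 1 ('+'=62): chars_in_quartet=2 acc=0xB7E bytes_emitted=0
After char 2 ('j'=35): chars_in_quartet=3 acc=0x2DFA3 bytes_emitted=0
After char 3 ('i'=34): chars_in_quartet=4 acc=0xB7E8E2 -> emit B7 E8 E2, reset; bytes_emitted=3
After char 4 ('g'=32): chars_in_quartet=1 acc=0x20 bytes_emitted=3
After char 5 ('t'=45): chars_in_quartet=2 acc=0x82D bytes_emitted=3
After char 6 ('b'=27): chars_in_quartet=3 acc=0x20B5B bytes_emitted=3
After char 7 ('u'=46): chars_in_quartet=4 acc=0x82D6EE -> emit 82 D6 EE, reset; bytes_emitted=6
After char 8 ('5'=57): chars_in_quartet=1 acc=0x39 bytes_emitted=6
After char 9 ('Q'=16): chars_in_quartet=2 acc=0xE50 bytes_emitted=6
After char 10 ('I'=8): chars_in_quartet=3 acc=0x39408 bytes_emitted=6
Padding '=': partial quartet acc=0x39408 -> emit E5 02; bytes_emitted=8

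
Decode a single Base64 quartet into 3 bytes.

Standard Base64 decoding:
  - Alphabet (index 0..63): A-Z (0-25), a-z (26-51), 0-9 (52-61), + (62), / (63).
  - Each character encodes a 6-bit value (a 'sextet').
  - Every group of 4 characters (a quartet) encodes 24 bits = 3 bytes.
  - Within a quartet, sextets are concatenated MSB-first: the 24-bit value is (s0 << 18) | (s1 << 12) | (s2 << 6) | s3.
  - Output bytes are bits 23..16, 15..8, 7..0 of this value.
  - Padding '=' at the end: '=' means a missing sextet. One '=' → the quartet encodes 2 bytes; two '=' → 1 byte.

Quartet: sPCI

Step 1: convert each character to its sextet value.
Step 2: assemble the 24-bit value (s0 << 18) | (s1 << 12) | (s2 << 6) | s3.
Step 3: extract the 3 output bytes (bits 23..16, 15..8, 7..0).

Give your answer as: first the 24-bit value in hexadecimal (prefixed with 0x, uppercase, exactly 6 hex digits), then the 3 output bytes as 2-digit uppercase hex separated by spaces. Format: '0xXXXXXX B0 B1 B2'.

Sextets: s=44, P=15, C=2, I=8
24-bit: (44<<18) | (15<<12) | (2<<6) | 8
      = 0xB00000 | 0x00F000 | 0x000080 | 0x000008
      = 0xB0F088
Bytes: (v>>16)&0xFF=B0, (v>>8)&0xFF=F0, v&0xFF=88

Answer: 0xB0F088 B0 F0 88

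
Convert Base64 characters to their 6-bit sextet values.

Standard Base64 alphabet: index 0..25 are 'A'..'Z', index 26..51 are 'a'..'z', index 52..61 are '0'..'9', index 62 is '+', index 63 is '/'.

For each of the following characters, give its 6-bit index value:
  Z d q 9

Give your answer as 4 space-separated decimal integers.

'Z': A..Z range, ord('Z') − ord('A') = 25
'd': a..z range, 26 + ord('d') − ord('a') = 29
'q': a..z range, 26 + ord('q') − ord('a') = 42
'9': 0..9 range, 52 + ord('9') − ord('0') = 61

Answer: 25 29 42 61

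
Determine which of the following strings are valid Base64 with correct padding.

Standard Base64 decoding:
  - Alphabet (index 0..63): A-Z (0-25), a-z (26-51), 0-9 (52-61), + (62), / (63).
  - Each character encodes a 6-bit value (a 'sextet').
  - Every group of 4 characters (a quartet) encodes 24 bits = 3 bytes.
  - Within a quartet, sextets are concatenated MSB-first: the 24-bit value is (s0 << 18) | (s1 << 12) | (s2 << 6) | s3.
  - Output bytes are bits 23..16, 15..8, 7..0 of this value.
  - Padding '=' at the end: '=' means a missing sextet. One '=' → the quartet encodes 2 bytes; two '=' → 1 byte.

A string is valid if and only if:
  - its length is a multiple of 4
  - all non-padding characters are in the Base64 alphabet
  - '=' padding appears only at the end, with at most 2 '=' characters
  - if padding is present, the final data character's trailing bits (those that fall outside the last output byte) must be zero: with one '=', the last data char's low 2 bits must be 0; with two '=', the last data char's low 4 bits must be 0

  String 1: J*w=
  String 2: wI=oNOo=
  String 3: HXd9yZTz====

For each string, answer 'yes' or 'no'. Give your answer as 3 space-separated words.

Answer: no no no

Derivation:
String 1: 'J*w=' → invalid (bad char(s): ['*'])
String 2: 'wI=oNOo=' → invalid (bad char(s): ['=']; '=' in middle)
String 3: 'HXd9yZTz====' → invalid (4 pad chars (max 2))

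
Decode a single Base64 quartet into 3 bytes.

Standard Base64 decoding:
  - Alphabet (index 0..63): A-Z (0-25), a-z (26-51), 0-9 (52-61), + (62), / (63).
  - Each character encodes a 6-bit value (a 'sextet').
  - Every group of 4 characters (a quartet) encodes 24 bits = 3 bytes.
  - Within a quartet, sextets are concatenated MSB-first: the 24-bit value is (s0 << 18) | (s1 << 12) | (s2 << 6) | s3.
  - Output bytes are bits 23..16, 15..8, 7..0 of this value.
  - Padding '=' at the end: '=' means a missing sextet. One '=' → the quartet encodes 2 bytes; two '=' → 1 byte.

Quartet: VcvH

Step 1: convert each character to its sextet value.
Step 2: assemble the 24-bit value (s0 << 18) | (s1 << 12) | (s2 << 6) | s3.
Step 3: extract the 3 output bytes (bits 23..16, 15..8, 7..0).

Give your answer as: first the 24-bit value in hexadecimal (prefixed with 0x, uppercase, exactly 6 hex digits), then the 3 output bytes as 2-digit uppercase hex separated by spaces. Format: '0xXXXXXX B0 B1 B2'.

Answer: 0x55CBC7 55 CB C7

Derivation:
Sextets: V=21, c=28, v=47, H=7
24-bit: (21<<18) | (28<<12) | (47<<6) | 7
      = 0x540000 | 0x01C000 | 0x000BC0 | 0x000007
      = 0x55CBC7
Bytes: (v>>16)&0xFF=55, (v>>8)&0xFF=CB, v&0xFF=C7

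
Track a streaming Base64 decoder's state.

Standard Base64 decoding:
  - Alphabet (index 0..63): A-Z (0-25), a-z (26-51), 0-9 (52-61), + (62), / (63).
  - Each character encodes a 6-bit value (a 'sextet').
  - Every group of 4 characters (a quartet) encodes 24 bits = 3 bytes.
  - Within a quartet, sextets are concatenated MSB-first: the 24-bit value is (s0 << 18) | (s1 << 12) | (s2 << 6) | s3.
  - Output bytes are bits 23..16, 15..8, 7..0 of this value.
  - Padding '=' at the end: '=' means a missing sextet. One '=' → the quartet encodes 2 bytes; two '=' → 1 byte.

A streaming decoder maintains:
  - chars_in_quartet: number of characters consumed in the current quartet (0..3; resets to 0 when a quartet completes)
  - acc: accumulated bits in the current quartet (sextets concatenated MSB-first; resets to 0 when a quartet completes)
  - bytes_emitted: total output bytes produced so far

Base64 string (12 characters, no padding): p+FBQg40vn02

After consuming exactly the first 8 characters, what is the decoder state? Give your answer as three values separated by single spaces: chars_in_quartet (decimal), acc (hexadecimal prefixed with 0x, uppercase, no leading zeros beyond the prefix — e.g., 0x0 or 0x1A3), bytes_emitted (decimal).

Answer: 0 0x0 6

Derivation:
After char 0 ('p'=41): chars_in_quartet=1 acc=0x29 bytes_emitted=0
After char 1 ('+'=62): chars_in_quartet=2 acc=0xA7E bytes_emitted=0
After char 2 ('F'=5): chars_in_quartet=3 acc=0x29F85 bytes_emitted=0
After char 3 ('B'=1): chars_in_quartet=4 acc=0xA7E141 -> emit A7 E1 41, reset; bytes_emitted=3
After char 4 ('Q'=16): chars_in_quartet=1 acc=0x10 bytes_emitted=3
After char 5 ('g'=32): chars_in_quartet=2 acc=0x420 bytes_emitted=3
After char 6 ('4'=56): chars_in_quartet=3 acc=0x10838 bytes_emitted=3
After char 7 ('0'=52): chars_in_quartet=4 acc=0x420E34 -> emit 42 0E 34, reset; bytes_emitted=6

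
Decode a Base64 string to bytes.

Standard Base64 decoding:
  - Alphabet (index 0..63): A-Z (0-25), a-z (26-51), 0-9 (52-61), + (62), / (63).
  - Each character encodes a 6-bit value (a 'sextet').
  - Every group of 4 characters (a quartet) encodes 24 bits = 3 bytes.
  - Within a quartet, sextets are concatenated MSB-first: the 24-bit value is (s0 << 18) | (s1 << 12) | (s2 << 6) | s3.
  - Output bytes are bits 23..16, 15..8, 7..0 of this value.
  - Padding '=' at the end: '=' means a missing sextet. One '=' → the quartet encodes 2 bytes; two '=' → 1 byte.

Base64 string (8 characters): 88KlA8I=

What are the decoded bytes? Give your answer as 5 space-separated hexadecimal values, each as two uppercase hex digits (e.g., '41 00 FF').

Answer: F3 C2 A5 03 C2

Derivation:
After char 0 ('8'=60): chars_in_quartet=1 acc=0x3C bytes_emitted=0
After char 1 ('8'=60): chars_in_quartet=2 acc=0xF3C bytes_emitted=0
After char 2 ('K'=10): chars_in_quartet=3 acc=0x3CF0A bytes_emitted=0
After char 3 ('l'=37): chars_in_quartet=4 acc=0xF3C2A5 -> emit F3 C2 A5, reset; bytes_emitted=3
After char 4 ('A'=0): chars_in_quartet=1 acc=0x0 bytes_emitted=3
After char 5 ('8'=60): chars_in_quartet=2 acc=0x3C bytes_emitted=3
After char 6 ('I'=8): chars_in_quartet=3 acc=0xF08 bytes_emitted=3
Padding '=': partial quartet acc=0xF08 -> emit 03 C2; bytes_emitted=5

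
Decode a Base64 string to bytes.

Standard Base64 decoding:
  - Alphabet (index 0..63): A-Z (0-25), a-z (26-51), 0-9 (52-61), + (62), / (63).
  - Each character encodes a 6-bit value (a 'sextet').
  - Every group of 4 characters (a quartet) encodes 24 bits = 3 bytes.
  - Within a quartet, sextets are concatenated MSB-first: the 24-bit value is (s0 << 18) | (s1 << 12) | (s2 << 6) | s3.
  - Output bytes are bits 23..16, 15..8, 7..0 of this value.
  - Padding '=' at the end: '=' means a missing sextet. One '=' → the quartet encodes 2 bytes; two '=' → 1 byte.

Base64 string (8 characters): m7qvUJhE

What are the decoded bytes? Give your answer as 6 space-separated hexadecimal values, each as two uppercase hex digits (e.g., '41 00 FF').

Answer: 9B BA AF 50 98 44

Derivation:
After char 0 ('m'=38): chars_in_quartet=1 acc=0x26 bytes_emitted=0
After char 1 ('7'=59): chars_in_quartet=2 acc=0x9BB bytes_emitted=0
After char 2 ('q'=42): chars_in_quartet=3 acc=0x26EEA bytes_emitted=0
After char 3 ('v'=47): chars_in_quartet=4 acc=0x9BBAAF -> emit 9B BA AF, reset; bytes_emitted=3
After char 4 ('U'=20): chars_in_quartet=1 acc=0x14 bytes_emitted=3
After char 5 ('J'=9): chars_in_quartet=2 acc=0x509 bytes_emitted=3
After char 6 ('h'=33): chars_in_quartet=3 acc=0x14261 bytes_emitted=3
After char 7 ('E'=4): chars_in_quartet=4 acc=0x509844 -> emit 50 98 44, reset; bytes_emitted=6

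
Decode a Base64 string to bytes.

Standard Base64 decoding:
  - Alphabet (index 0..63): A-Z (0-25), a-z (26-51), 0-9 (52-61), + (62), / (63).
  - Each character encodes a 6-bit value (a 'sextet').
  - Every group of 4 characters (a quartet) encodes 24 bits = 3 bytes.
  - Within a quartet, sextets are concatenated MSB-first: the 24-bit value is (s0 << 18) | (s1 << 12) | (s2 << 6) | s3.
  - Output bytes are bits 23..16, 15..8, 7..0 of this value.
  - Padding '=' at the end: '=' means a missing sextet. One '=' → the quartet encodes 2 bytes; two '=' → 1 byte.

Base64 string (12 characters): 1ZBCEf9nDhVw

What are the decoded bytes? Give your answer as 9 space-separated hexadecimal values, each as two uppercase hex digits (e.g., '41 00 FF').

After char 0 ('1'=53): chars_in_quartet=1 acc=0x35 bytes_emitted=0
After char 1 ('Z'=25): chars_in_quartet=2 acc=0xD59 bytes_emitted=0
After char 2 ('B'=1): chars_in_quartet=3 acc=0x35641 bytes_emitted=0
After char 3 ('C'=2): chars_in_quartet=4 acc=0xD59042 -> emit D5 90 42, reset; bytes_emitted=3
After char 4 ('E'=4): chars_in_quartet=1 acc=0x4 bytes_emitted=3
After char 5 ('f'=31): chars_in_quartet=2 acc=0x11F bytes_emitted=3
After char 6 ('9'=61): chars_in_quartet=3 acc=0x47FD bytes_emitted=3
After char 7 ('n'=39): chars_in_quartet=4 acc=0x11FF67 -> emit 11 FF 67, reset; bytes_emitted=6
After char 8 ('D'=3): chars_in_quartet=1 acc=0x3 bytes_emitted=6
After char 9 ('h'=33): chars_in_quartet=2 acc=0xE1 bytes_emitted=6
After char 10 ('V'=21): chars_in_quartet=3 acc=0x3855 bytes_emitted=6
After char 11 ('w'=48): chars_in_quartet=4 acc=0xE1570 -> emit 0E 15 70, reset; bytes_emitted=9

Answer: D5 90 42 11 FF 67 0E 15 70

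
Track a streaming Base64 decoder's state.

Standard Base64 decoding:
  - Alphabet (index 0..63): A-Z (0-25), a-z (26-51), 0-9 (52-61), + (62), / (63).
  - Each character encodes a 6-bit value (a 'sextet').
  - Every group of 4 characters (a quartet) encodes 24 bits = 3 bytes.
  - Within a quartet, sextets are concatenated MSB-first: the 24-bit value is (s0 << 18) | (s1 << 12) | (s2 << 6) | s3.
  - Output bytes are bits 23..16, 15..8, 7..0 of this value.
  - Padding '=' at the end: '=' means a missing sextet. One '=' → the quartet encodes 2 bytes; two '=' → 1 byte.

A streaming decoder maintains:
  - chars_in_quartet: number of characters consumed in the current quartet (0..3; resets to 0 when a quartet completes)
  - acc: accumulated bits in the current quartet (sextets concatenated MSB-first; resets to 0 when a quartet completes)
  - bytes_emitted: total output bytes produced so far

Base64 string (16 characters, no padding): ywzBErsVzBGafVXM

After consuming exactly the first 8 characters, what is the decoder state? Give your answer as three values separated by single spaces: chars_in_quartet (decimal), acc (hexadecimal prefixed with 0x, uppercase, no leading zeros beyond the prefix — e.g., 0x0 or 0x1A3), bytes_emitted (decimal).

Answer: 0 0x0 6

Derivation:
After char 0 ('y'=50): chars_in_quartet=1 acc=0x32 bytes_emitted=0
After char 1 ('w'=48): chars_in_quartet=2 acc=0xCB0 bytes_emitted=0
After char 2 ('z'=51): chars_in_quartet=3 acc=0x32C33 bytes_emitted=0
After char 3 ('B'=1): chars_in_quartet=4 acc=0xCB0CC1 -> emit CB 0C C1, reset; bytes_emitted=3
After char 4 ('E'=4): chars_in_quartet=1 acc=0x4 bytes_emitted=3
After char 5 ('r'=43): chars_in_quartet=2 acc=0x12B bytes_emitted=3
After char 6 ('s'=44): chars_in_quartet=3 acc=0x4AEC bytes_emitted=3
After char 7 ('V'=21): chars_in_quartet=4 acc=0x12BB15 -> emit 12 BB 15, reset; bytes_emitted=6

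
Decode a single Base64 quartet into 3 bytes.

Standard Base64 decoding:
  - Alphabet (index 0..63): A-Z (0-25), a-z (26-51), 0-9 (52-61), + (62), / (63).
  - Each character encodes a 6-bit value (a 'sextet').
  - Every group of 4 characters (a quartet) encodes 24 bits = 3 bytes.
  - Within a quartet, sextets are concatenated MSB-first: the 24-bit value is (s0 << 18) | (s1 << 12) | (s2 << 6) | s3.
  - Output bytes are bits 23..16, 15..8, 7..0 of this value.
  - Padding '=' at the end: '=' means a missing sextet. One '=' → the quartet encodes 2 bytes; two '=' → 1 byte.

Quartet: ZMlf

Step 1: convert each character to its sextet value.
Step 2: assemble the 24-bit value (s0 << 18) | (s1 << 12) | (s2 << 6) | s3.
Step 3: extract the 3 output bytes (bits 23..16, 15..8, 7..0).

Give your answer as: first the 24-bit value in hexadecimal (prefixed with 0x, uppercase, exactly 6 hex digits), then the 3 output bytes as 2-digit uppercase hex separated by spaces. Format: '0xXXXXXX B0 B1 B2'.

Sextets: Z=25, M=12, l=37, f=31
24-bit: (25<<18) | (12<<12) | (37<<6) | 31
      = 0x640000 | 0x00C000 | 0x000940 | 0x00001F
      = 0x64C95F
Bytes: (v>>16)&0xFF=64, (v>>8)&0xFF=C9, v&0xFF=5F

Answer: 0x64C95F 64 C9 5F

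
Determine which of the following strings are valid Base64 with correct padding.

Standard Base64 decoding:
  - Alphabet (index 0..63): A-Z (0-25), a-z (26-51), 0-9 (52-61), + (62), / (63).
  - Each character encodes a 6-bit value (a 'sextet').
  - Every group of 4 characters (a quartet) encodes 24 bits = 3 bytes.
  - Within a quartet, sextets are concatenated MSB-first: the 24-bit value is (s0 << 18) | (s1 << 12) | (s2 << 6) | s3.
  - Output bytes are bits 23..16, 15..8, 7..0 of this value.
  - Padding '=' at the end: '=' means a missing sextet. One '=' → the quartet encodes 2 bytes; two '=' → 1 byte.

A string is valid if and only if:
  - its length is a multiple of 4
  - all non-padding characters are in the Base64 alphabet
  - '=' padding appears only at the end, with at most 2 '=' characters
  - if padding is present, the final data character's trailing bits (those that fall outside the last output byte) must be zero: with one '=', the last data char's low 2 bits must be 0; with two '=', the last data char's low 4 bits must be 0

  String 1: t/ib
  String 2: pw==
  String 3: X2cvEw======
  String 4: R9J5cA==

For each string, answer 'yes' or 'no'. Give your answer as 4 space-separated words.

Answer: yes yes no yes

Derivation:
String 1: 't/ib' → valid
String 2: 'pw==' → valid
String 3: 'X2cvEw======' → invalid (6 pad chars (max 2))
String 4: 'R9J5cA==' → valid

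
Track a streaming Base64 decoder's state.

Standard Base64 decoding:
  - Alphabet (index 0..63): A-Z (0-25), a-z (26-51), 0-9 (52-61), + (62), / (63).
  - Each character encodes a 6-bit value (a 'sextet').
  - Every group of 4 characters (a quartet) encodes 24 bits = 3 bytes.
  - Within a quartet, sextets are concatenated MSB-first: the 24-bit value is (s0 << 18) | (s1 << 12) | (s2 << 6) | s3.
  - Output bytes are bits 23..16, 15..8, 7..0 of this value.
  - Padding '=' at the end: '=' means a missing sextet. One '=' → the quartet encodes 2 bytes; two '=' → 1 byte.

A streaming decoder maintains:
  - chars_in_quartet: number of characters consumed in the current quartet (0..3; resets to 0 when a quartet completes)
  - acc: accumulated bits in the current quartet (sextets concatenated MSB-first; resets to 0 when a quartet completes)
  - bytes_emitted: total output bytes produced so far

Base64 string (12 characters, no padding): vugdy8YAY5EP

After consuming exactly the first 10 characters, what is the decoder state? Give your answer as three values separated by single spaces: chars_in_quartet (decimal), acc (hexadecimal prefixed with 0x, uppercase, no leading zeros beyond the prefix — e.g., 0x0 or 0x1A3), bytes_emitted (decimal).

Answer: 2 0x639 6

Derivation:
After char 0 ('v'=47): chars_in_quartet=1 acc=0x2F bytes_emitted=0
After char 1 ('u'=46): chars_in_quartet=2 acc=0xBEE bytes_emitted=0
After char 2 ('g'=32): chars_in_quartet=3 acc=0x2FBA0 bytes_emitted=0
After char 3 ('d'=29): chars_in_quartet=4 acc=0xBEE81D -> emit BE E8 1D, reset; bytes_emitted=3
After char 4 ('y'=50): chars_in_quartet=1 acc=0x32 bytes_emitted=3
After char 5 ('8'=60): chars_in_quartet=2 acc=0xCBC bytes_emitted=3
After char 6 ('Y'=24): chars_in_quartet=3 acc=0x32F18 bytes_emitted=3
After char 7 ('A'=0): chars_in_quartet=4 acc=0xCBC600 -> emit CB C6 00, reset; bytes_emitted=6
After char 8 ('Y'=24): chars_in_quartet=1 acc=0x18 bytes_emitted=6
After char 9 ('5'=57): chars_in_quartet=2 acc=0x639 bytes_emitted=6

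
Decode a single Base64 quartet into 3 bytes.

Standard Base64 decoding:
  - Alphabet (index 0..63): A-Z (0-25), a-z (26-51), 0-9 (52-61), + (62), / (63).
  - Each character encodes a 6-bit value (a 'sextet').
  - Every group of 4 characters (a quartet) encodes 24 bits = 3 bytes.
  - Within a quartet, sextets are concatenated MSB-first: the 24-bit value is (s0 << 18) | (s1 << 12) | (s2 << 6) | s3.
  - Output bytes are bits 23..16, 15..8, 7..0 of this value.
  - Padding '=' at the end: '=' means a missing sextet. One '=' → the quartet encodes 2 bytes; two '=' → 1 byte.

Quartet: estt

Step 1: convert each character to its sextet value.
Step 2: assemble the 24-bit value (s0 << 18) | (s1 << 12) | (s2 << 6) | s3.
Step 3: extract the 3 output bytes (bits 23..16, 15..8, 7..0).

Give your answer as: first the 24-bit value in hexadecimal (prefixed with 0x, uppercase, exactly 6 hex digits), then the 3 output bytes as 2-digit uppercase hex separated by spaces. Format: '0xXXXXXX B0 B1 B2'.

Sextets: e=30, s=44, t=45, t=45
24-bit: (30<<18) | (44<<12) | (45<<6) | 45
      = 0x780000 | 0x02C000 | 0x000B40 | 0x00002D
      = 0x7ACB6D
Bytes: (v>>16)&0xFF=7A, (v>>8)&0xFF=CB, v&0xFF=6D

Answer: 0x7ACB6D 7A CB 6D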